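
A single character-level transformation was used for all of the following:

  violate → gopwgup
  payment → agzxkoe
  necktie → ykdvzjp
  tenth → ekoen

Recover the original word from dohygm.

signal

Shifts by position in violate: pos 0: v→g (+11), pos 1: i→o (+6), pos 2: o→p (+1), pos 3: l→w (+11), pos 4: a→g (+6), pos 5: t→u (+1) — repeating every 3. The shifts repeat in a cycle of length 3: positions 0,1,… shift by +11, +6, +1, then the pattern repeats.
Undoing it on dohygm: d−11=s, o−6=i, h−1=g, y−11=n, g−6=a, m−1=l.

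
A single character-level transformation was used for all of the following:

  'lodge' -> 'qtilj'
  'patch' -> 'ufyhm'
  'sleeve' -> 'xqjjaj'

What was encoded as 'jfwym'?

earth

Compare letters: l→q is +5, o→t is +5, d→i is +5 — a constant shift. It's a constant shift of +5 (ROT5).
Decoding jfwym: j−5=e, f−5=a, w−5=r, y−5=t, m−5=h.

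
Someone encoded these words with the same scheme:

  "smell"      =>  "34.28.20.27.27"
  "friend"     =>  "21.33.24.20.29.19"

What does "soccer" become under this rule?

34.30.18.18.20.33

s is letter #19 and maps to 34: an offset of 15. Each letter is replaced by its alphabet position (a=1..z=26) + 15.
For soccer: s=19→34, o=15→30, c=3→18, c=3→18, e=5→20, r=18→33.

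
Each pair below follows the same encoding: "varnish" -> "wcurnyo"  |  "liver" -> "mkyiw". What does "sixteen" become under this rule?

tkaxjku

In varnish: v→w is +1, a→c is +2, r→u is +3, n→r is +4 — the shift increases by 1 each position. Each letter shifts forward by (position + 1), i.e. 1, 2, 3, … — the shift grows by one for each successive letter.
For sixteen: s+1=t, i+2=k, x+3=a, t+4=x, e+5=j, e+6=k, n+7=u.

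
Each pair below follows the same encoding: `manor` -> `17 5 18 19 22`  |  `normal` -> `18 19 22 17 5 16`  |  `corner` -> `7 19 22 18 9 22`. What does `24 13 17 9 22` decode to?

timer

m is letter #13 and maps to 17: an offset of 4. Each letter is replaced by its alphabet position (a=1..z=26) + 4.
Reversing it on 24 13 17 9 22: 24→(24−4)÷1=20=t, 13→(13−4)÷1=9=i, 17→(17−4)÷1=13=m, 9→(9−4)÷1=5=e, 22→(22−4)÷1=18=r.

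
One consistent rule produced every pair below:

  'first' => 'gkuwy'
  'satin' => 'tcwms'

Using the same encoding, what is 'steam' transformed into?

In first: f→g is +1, i→k is +2, r→u is +3, s→w is +4 — the shift increases by 1 each position. Each letter shifts forward by (position + 1), i.e. 1, 2, 3, … — the shift grows by one for each successive letter.
Applying it to steam: s+1=t, t+2=v, e+3=h, a+4=e, m+5=r.

tvher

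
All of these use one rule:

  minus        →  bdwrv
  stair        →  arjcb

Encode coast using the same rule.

The output letters match the input read backwards, each shifted +9: minus reversed is sunim. Two steps: reverse the string, then apply a Caesar shift of +9.
For coast: reverse → tsaoc; then shift: t+9=c, s+9=b, a+9=j, o+9=x, c+9=l.

cbjxl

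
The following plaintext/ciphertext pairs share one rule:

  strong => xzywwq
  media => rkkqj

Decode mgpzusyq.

In strong: s→x is +5, t→z is +6, r→y is +7, o→w is +8 — the shift increases by 1 each position. Each letter shifts forward by (position + 5), i.e. 5, 6, 7, … — the shift grows by one for each successive letter.
Reversing it on mgpzusyq: m−5=h, g−6=a, p−7=i, z−8=r, u−9=l, s−10=i, y−11=n, q−12=e.

hairline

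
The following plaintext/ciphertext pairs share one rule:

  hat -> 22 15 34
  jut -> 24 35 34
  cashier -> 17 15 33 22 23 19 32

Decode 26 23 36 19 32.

h is letter #8 and maps to 22: an offset of 14. Each letter is replaced by its alphabet position (a=1..z=26) + 14.
Undoing it on 26 23 36 19 32: 26→(26−14)÷1=12=l, 23→(23−14)÷1=9=i, 36→(36−14)÷1=22=v, 19→(19−14)÷1=5=e, 32→(32−14)÷1=18=r.

liver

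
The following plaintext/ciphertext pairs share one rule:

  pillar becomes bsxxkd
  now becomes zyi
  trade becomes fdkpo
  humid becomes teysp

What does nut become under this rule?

zef

The shift depends on letter class: consonant p→b is +12, but vowel i→s is +10. Vowels shift forward by 10 and consonants shift forward by 12.
On nut: n(cons)+12=z, u(vowel)+10=e, t(cons)+12=f.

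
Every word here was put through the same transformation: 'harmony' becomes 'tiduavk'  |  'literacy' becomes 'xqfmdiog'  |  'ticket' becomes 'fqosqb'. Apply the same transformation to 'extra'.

qffzm

Shifts by position in harmony: pos 0: h→t (+12), pos 1: a→i (+8), pos 2: r→d (+12), pos 3: m→u (+8) — repeating every 2. A repeating key of period 2 is used — shifts +12, +8 over and over.
Applying it to extra: e+12=q, x+8=f, t+12=f, r+8=z, a+12=m.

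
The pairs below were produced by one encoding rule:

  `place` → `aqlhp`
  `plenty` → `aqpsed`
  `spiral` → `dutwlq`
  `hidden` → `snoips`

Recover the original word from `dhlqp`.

A repeating key of period 2 is used — shifts +11, +5 over and over.
Decoding dhlqp: d−11=s, h−5=c, l−11=a, q−5=l, p−11=e.

scale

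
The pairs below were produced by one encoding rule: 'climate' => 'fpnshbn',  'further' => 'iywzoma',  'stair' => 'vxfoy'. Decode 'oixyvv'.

Each letter shifts forward by (position + 3), i.e. 3, 4, 5, … — the shift grows by one for each successive letter.
Reversing it on oixyvv: o−3=l, i−4=e, x−5=s, y−6=s, v−7=o, v−8=n.

lesson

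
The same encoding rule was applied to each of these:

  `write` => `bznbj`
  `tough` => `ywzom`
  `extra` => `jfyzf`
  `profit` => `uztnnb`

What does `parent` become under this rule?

Shifts by position in write: pos 0: w→b (+5), pos 1: r→z (+8), pos 2: i→n (+5), pos 3: t→b (+8) — repeating every 2. A repeating key of period 2 is used — shifts +5, +8 over and over.
Applying it to parent: p+5=u, a+8=i, r+5=w, e+8=m, n+5=s, t+8=b.

uiwmsb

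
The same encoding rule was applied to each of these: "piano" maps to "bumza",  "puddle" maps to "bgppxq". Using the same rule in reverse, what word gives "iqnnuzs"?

Compare letters: p→b is +12, i→u is +12, a→m is +12 — a constant shift. Every letter moves 12 places later in the alphabet, wrapping around z→a.
Decoding iqnnuzs: i−12=w, q−12=e, n−12=b, n−12=b, u−12=i, z−12=n, s−12=g.

webbing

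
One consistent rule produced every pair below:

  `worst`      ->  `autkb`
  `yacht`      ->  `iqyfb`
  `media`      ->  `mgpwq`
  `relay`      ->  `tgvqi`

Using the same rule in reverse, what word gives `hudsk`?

bonus

Each letter's alphabet position (a=0..z=25) is mapped through 17·x+16 mod 26 — an affine cipher.
Reversing it on hudsk: h(7)→23·(7−16)≡1=b; u(20)→23·(20−16)≡14=o; d(3)→23·(3−16)≡13=n; s(18)→23·(18−16)≡20=u; k(10)→23·(10−16)≡18=s (all mod 26).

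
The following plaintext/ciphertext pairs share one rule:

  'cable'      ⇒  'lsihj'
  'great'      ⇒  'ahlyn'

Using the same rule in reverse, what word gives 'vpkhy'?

Read the word backwards and shift each letter +7.
Undoing it on vpkhy: shift back: v−7=o, p−7=i, k−7=d, h−7=a, y−7=r → oidar; then reverse → radio.

radio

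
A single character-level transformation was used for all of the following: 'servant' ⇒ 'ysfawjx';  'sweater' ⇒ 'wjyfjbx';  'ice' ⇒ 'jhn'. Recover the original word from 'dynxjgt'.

obesity

The output letters match the input read backwards, each shifted +5: servant reversed is tnavres. The word is reversed, then every letter is shifted forward by 5.
Decoding dynxjgt: shift back: d−5=y, y−5=t, n−5=i, x−5=s, j−5=e, g−5=b, t−5=o → ytisebo; then reverse → obesity.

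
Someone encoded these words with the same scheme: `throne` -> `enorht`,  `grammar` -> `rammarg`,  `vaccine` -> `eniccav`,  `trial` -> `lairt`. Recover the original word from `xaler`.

relax

The output letters match the input read backwards: throne reversed is enorht. It's just the letters in reverse order.
Decoding xaler: then reverse → relax.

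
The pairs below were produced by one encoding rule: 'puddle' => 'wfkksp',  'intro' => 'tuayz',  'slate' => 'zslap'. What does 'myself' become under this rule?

The shift depends on letter class: consonant p→w is +7, but vowel u→f is +11. The rule splits by letter class: vowels +11, consonants +7.
For myself: m(cons)+7=t, y(cons)+7=f, s(cons)+7=z, e(vowel)+11=p, l(cons)+7=s, f(cons)+7=m.

tfzpsm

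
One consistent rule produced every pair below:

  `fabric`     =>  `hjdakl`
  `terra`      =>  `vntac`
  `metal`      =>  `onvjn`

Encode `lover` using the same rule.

Shifts by position in fabric: pos 0: f→h (+2), pos 1: a→j (+9), pos 2: b→d (+2), pos 3: r→a (+9) — repeating every 2. The shifts repeat in a cycle of length 2: positions 0,1,… shift by +2, +9, then the pattern repeats.
Applying it to lover: l+2=n, o+9=x, v+2=x, e+9=n, r+2=t.

nxxnt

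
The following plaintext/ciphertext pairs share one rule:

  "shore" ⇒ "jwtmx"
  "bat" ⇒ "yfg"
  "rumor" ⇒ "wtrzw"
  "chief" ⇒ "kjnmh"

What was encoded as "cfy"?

The output letters match the input read backwards, each shifted +5: shore reversed is erohs. Read the word backwards and shift each letter +5.
Undoing it on cfy: shift back: c−5=x, f−5=a, y−5=t → xat; then reverse → tax.

tax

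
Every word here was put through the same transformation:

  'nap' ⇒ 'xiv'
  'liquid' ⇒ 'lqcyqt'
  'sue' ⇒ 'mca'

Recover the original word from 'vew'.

The output letters match the input read backwards, each shifted +8: nap reversed is pan. Two steps: reverse the string, then apply a Caesar shift of +8.
Reversing it on vew: shift back: v−8=n, e−8=w, w−8=o → nwo; then reverse → own.

own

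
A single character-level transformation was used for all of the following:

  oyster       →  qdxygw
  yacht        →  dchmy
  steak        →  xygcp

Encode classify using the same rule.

hqcxxkkd

Vowels shift forward by 2 and consonants shift forward by 5.
Applying it to classify: c(cons)+5=h, l(cons)+5=q, a(vowel)+2=c, s(cons)+5=x, s(cons)+5=x, i(vowel)+2=k, f(cons)+5=k, y(cons)+5=d.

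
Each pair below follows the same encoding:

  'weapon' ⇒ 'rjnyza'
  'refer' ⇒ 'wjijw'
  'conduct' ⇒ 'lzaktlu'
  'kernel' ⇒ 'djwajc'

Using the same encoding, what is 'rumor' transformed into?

w(22)→r(17) and e(4)→j(9) fit y≡25x+13 (mod 26); the inverse of 25 mod 26 is 25. Treating letters as 0–25, the rule is x ↦ 25x + 13 (mod 26).
Applying it to rumor: r(17)→25·17+13≡22=w; u(20)→25·20+13≡19=t; m(12)→25·12+13≡1=b; o(14)→25·14+13≡25=z; r(17)→25·17+13≡22=w (all mod 26).

wtbzw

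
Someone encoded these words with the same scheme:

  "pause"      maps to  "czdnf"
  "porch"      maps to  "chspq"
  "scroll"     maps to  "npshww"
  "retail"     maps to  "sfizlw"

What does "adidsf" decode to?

future

p(15)→c(2) and a(0)→z(25) fit y≡21x+25 (mod 26); the inverse of 21 mod 26 is 5. Each letter's alphabet position (a=0..z=25) is mapped through 21·x+25 mod 26 — an affine cipher.
Reversing it on adidsf: a(0)→5·(0−25)≡5=f; d(3)→5·(3−25)≡20=u; i(8)→5·(8−25)≡19=t; d(3)→5·(3−25)≡20=u; s(18)→5·(18−25)≡17=r; f(5)→5·(5−25)≡4=e (all mod 26).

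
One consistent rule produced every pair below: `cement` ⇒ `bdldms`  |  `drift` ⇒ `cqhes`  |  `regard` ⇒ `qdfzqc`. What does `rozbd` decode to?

Compare letters: c→b is +25, e→d is +25, m→l is +25 — a constant shift. Each letter is shifted forward by 25 in the alphabet (a Caesar shift of +25).
Decoding rozbd: r−25=s, o−25=p, z−25=a, b−25=c, d−25=e.

space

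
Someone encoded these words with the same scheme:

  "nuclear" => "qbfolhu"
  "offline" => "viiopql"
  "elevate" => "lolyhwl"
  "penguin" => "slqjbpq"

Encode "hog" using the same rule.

kvj

The rule splits by letter class: vowels +7, consonants +3.
For hog: h(cons)+3=k, o(vowel)+7=v, g(cons)+3=j.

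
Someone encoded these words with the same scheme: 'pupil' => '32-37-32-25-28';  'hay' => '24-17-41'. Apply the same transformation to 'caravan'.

The number is (letter's place in the alphabet, a=1) + 16.
For caravan: c=3→19, a=1→17, r=18→34, a=1→17, v=22→38, a=1→17, n=14→30.

19-17-34-17-38-17-30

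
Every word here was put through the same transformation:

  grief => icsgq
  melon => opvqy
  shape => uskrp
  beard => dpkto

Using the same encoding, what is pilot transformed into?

rtvqe

Shifts by position in grief: pos 0: g→i (+2), pos 1: r→c (+11), pos 2: i→s (+10), pos 3: e→g (+2), pos 4: f→q (+11) — repeating every 3. The shifts repeat in a cycle of length 3: positions 0,1,… shift by +2, +11, +10, then the pattern repeats.
Applying it to pilot: p+2=r, i+11=t, l+10=v, o+2=q, t+11=e.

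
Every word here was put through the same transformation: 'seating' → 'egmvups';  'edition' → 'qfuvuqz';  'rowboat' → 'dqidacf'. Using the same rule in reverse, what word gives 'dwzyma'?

runway

A repeating key of period 2 is used — shifts +12, +2 over and over.
Decoding dwzyma: d−12=r, w−2=u, z−12=n, y−2=w, m−12=a, a−2=y.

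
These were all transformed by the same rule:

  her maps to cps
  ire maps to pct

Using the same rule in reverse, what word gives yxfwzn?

column

The output letters match the input read backwards, each shifted +11: her reversed is reh. The word is reversed, then every letter is shifted forward by 11.
Undoing it on yxfwzn: shift back: y−11=n, x−11=m, f−11=u, w−11=l, z−11=o, n−11=c → nmuloc; then reverse → column.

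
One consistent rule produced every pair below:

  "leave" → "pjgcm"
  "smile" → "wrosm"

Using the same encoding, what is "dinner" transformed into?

hntuma

Each letter shifts forward by (position + 4), i.e. 4, 5, 6, … — the shift grows by one for each successive letter.
On dinner: d+4=h, i+5=n, n+6=t, n+7=u, e+8=m, r+9=a.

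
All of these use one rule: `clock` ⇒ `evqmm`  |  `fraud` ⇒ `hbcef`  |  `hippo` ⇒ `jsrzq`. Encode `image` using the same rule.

Shifts by position in clock: pos 0: c→e (+2), pos 1: l→v (+10), pos 2: o→q (+2), pos 3: c→m (+10) — repeating every 2. The shifts repeat in a cycle of length 2: positions 0,1,… shift by +2, +10, then the pattern repeats.
For image: i+2=k, m+10=w, a+2=c, g+10=q, e+2=g.

kwcqg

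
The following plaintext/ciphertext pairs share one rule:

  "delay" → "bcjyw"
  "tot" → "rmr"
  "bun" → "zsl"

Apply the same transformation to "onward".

Compare letters: d→b is +24, e→c is +24, l→j is +24 — a constant shift. It's a constant shift of +24 (ROT24).
Applying it to onward: o+24=m, n+24=l, w+24=u, a+24=y, r+24=p, d+24=b.

mluypb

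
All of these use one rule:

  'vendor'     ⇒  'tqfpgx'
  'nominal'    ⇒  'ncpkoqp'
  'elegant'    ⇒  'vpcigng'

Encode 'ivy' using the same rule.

Read the word backwards and shift each letter +2.
On ivy: reverse → yvi; then shift: y+2=a, v+2=x, i+2=k.

axk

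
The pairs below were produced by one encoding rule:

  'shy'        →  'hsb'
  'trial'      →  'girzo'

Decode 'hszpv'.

shake

Each pair mirrors across the alphabet (s↔h, h↔s, y↔b): positions sum to 25. This is the alphabet-reversal cipher (Atbash): a becomes z, b becomes y, etc.
Undoing it on hszpv: h↔s, s↔h, z↔a, p↔k, v↔e.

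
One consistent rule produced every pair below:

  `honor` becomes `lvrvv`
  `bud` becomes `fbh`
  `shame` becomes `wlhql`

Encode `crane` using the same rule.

gvhrl

The shift depends on letter class: consonant h→l is +4, but vowel o→v is +7. Vowels shift forward by 7 and consonants shift forward by 4.
On crane: c(cons)+4=g, r(cons)+4=v, a(vowel)+7=h, n(cons)+4=r, e(vowel)+7=l.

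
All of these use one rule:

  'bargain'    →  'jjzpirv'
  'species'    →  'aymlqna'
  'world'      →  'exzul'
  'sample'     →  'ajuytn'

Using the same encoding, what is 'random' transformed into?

Shifts by position in bargain: pos 0: b→j (+8), pos 1: a→j (+9), pos 2: r→z (+8), pos 3: g→p (+9) — repeating every 2. The shifts repeat in a cycle of length 2: positions 0,1,… shift by +8, +9, then the pattern repeats.
Applying it to random: r+8=z, a+9=j, n+8=v, d+9=m, o+8=w, m+9=v.

zjvmwv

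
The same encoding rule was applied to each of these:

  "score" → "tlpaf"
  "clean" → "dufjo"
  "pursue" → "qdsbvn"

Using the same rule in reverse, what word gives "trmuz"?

silly

Shifts by position in score: pos 0: s→t (+1), pos 1: c→l (+9), pos 2: o→p (+1), pos 3: r→a (+9) — repeating every 2. It's a Vigenère-style cipher with numeric key [1,9]: position i shifts by key[i mod 2].
Reversing it on trmuz: t−1=s, r−9=i, m−1=l, u−9=l, z−1=y.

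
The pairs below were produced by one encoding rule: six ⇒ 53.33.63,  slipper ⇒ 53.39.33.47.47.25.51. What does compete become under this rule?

s(#19)→53 and i(#9)→33: differences scale by 2, so n = 2·pos + 15. Each letter becomes 2×(its alphabet position, a=1..z=26) + 15.
Applying it to compete: c=3→21, o=15→45, m=13→41, p=16→47, e=5→25, t=20→55, e=5→25.

21.45.41.47.25.55.25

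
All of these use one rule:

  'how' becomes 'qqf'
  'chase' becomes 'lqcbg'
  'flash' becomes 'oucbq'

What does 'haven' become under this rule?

The shift depends on letter class: consonant h→q is +9, but vowel o→q is +2. Vowels shift forward by 2 and consonants shift forward by 9.
Applying it to haven: h(cons)+9=q, a(vowel)+2=c, v(cons)+9=e, e(vowel)+2=g, n(cons)+9=w.

qcegw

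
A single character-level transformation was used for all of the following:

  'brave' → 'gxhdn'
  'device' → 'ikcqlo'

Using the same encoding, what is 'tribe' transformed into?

In brave: b→g is +5, r→x is +6, a→h is +7, v→d is +8 — the shift increases by 1 each position. The shift increases by 1 at each position, starting from +5: 5, 6, 7, ….
On tribe: t+5=y, r+6=x, i+7=p, b+8=j, e+9=n.

yxpjn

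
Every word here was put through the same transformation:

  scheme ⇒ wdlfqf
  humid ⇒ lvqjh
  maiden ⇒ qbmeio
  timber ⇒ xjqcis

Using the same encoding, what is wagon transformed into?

abkpr

A repeating key of period 2 is used — shifts +4, +1 over and over.
On wagon: w+4=a, a+1=b, g+4=k, o+1=p, n+4=r.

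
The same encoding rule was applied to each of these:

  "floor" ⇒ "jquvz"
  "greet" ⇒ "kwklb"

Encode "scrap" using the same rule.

In floor: f→j is +4, l→q is +5, o→u is +6, o→v is +7 — the shift increases by 1 each position. The shift increases by 1 at each position, starting from +4: 4, 5, 6, ….
For scrap: s+4=w, c+5=h, r+6=x, a+7=h, p+8=x.

whxhx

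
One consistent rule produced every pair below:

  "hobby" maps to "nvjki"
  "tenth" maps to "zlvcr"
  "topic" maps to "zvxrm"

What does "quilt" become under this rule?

In hobby: h→n is +6, o→v is +7, b→j is +8, b→k is +9 — the shift increases by 1 each position. Each letter shifts forward by (position + 6), i.e. 6, 7, 8, … — the shift grows by one for each successive letter.
For quilt: q+6=w, u+7=b, i+8=q, l+9=u, t+10=d.

wbqud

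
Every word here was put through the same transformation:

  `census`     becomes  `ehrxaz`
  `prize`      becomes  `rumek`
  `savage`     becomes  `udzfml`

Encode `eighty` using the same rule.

glkmzf

In census: c→e is +2, e→h is +3, n→r is +4, s→x is +5 — the shift increases by 1 each position. Letter i (0-indexed) is shifted by i+2, so successive shifts are 2, 3, 4, ….
Applying it to eighty: e+2=g, i+3=l, g+4=k, h+5=m, t+6=z, y+7=f.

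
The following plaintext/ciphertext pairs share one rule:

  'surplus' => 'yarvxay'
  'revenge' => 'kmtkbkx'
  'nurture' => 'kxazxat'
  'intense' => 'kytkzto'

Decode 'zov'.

The output letters match the input read backwards, each shifted +6: surplus reversed is sulprus. The word is reversed, then every letter is shifted forward by 6.
Decoding zov: shift back: z−6=t, o−6=i, v−6=p → tip; then reverse → pit.

pit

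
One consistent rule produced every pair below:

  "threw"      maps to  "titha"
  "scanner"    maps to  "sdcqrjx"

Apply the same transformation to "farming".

fbtpmsm

Each letter shifts forward by its position index (0, 1, 2, …) — the shift grows by one for each successive letter.
On farming: f+0=f, a+1=b, r+2=t, m+3=p, i+4=m, n+5=s, g+6=m.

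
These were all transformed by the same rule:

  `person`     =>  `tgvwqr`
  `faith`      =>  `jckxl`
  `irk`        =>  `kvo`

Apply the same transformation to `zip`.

Two shifts are in play — +2 for a/e/i/o/u, +4 for every other letter.
For zip: z(cons)+4=d, i(vowel)+2=k, p(cons)+4=t.

dkt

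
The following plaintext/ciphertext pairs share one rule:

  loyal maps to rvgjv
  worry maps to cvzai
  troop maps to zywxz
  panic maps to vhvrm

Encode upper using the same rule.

awxnb

In loyal: l→r is +6, o→v is +7, y→g is +8, a→j is +9 — the shift increases by 1 each position. Letter i (0-indexed) is shifted by i+6, so successive shifts are 6, 7, 8, ….
Applying it to upper: u+6=a, p+7=w, p+8=x, e+9=n, r+10=b.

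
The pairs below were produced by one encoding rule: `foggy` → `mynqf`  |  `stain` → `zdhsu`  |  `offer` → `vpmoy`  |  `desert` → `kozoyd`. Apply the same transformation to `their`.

arlsy

The shifts repeat in a cycle of length 2: positions 0,1,… shift by +7, +10, then the pattern repeats.
For their: t+7=a, h+10=r, e+7=l, i+10=s, r+7=y.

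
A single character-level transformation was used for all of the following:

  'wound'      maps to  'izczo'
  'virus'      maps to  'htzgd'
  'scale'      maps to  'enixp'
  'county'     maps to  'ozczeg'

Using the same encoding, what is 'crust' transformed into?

Shifts by position in wound: pos 0: w→i (+12), pos 1: o→z (+11), pos 2: u→c (+8), pos 3: n→z (+12), pos 4: d→o (+11) — repeating every 3. It's a Vigenère-style cipher with numeric key [12,11,8]: position i shifts by key[i mod 3].
Applying it to crust: c+12=o, r+11=c, u+8=c, s+12=e, t+11=e.

occee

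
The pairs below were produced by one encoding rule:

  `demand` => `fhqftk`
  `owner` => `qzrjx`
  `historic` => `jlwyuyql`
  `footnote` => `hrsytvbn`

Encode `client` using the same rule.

eomjta

In demand: d→f is +2, e→h is +3, m→q is +4, a→f is +5 — the shift increases by 1 each position. The shift increases by 1 at each position, starting from +2: 2, 3, 4, ….
On client: c+2=e, l+3=o, i+4=m, e+5=j, n+6=t, t+7=a.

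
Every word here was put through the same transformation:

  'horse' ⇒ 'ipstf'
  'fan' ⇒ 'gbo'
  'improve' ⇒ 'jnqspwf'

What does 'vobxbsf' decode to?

unaware

It's a constant shift of +1 (ROT1).
Decoding vobxbsf: v−1=u, o−1=n, b−1=a, x−1=w, b−1=a, s−1=r, f−1=e.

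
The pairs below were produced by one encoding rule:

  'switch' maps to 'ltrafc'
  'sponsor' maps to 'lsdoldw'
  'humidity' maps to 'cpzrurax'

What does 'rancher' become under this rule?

s(18)→l(11) and w(22)→t(19) fit y≡15x+1 (mod 26); the inverse of 15 mod 26 is 7. Each letter's alphabet position (a=0..z=25) is mapped through 15·x+1 mod 26 — an affine cipher.
On rancher: r(17)→15·17+1≡22=w; a(0)→15·0+1≡1=b; n(13)→15·13+1≡14=o; c(2)→15·2+1≡5=f; h(7)→15·7+1≡2=c; e(4)→15·4+1≡9=j; r(17)→15·17+1≡22=w (all mod 26).

wbofcjw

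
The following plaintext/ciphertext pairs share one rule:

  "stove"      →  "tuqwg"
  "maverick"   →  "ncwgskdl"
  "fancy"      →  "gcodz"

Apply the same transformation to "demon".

The shift depends on letter class: consonant s→t is +1, but vowel o→q is +2. Two shifts are in play — +2 for a/e/i/o/u, +1 for every other letter.
Applying it to demon: d(cons)+1=e, e(vowel)+2=g, m(cons)+1=n, o(vowel)+2=q, n(cons)+1=o.

egnqo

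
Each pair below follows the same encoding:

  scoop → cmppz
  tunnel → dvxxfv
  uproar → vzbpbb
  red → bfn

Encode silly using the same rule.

cjvvi

Two shifts are in play — +1 for a/e/i/o/u, +10 for every other letter.
For silly: s(cons)+10=c, i(vowel)+1=j, l(cons)+10=v, l(cons)+10=v, y(cons)+10=i.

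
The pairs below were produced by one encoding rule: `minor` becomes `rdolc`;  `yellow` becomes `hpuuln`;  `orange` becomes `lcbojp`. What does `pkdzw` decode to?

m(12)→r(17) and i(8)→d(3) fit y≡23x+1 (mod 26); the inverse of 23 mod 26 is 17. Treating letters as 0–25, the rule is x ↦ 23x + 1 (mod 26).
Decoding pkdzw: p(15)→17·(15−1)≡4=e; k(10)→17·(10−1)≡23=x; d(3)→17·(3−1)≡8=i; z(25)→17·(25−1)≡18=s; w(22)→17·(22−1)≡19=t (all mod 26).

exist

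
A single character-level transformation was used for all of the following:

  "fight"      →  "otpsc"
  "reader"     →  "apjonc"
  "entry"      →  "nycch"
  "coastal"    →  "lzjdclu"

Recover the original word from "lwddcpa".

cluster

A repeating key of period 2 is used — shifts +9, +11 over and over.
Decoding lwddcpa: l−9=c, w−11=l, d−9=u, d−11=s, c−9=t, p−11=e, a−9=r.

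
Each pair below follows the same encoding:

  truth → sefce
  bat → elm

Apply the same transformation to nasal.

The output letters match the input read backwards, each shifted +11: truth reversed is hturt. Two steps: reverse the string, then apply a Caesar shift of +11.
Applying it to nasal: reverse → lasan; then shift: l+11=w, a+11=l, s+11=d, a+11=l, n+11=y.

wldly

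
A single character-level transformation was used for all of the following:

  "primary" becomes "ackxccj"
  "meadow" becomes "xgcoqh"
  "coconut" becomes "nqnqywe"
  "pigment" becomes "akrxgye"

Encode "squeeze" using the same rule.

The shift depends on letter class: consonant p→a is +11, but vowel i→k is +2. Vowels shift forward by 2 and consonants shift forward by 11.
Applying it to squeeze: s(cons)+11=d, q(cons)+11=b, u(vowel)+2=w, e(vowel)+2=g, e(vowel)+2=g, z(cons)+11=k, e(vowel)+2=g.

dbwggkg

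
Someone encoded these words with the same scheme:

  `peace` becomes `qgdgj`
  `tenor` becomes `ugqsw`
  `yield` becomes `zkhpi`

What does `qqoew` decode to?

In peace: p→q is +1, e→g is +2, a→d is +3, c→g is +4 — the shift increases by 1 each position. The shift increases by 1 at each position, starting from +1: 1, 2, 3, ….
Decoding qqoew: q−1=p, q−2=o, o−3=l, e−4=a, w−5=r.

polar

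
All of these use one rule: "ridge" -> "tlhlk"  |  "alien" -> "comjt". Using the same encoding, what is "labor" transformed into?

ndftx

The shift increases by 1 at each position, starting from +2: 2, 3, 4, ….
On labor: l+2=n, a+3=d, b+4=f, o+5=t, r+6=x.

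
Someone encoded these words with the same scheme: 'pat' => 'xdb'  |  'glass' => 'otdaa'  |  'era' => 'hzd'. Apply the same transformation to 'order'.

rzlhz

The shift depends on letter class: consonant p→x is +8, but vowel a→d is +3. Vowels shift forward by 3 and consonants shift forward by 8.
On order: o(vowel)+3=r, r(cons)+8=z, d(cons)+8=l, e(vowel)+3=h, r(cons)+8=z.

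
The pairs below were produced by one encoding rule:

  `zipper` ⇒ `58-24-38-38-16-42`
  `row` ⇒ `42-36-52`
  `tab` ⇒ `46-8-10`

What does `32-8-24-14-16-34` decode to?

maiden

z(#26)→58 and i(#9)→24: differences scale by 2, so n = 2·pos + 6. The formula is n = 2×(alphabet index, a=1) + 6.
Reversing it on 32-8-24-14-16-34: 32→(32−6)÷2=13=m, 8→(8−6)÷2=1=a, 24→(24−6)÷2=9=i, 14→(14−6)÷2=4=d, 16→(16−6)÷2=5=e, 34→(34−6)÷2=14=n.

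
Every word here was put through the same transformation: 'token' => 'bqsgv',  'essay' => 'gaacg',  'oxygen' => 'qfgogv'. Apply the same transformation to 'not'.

vqb

The shift depends on letter class: consonant t→b is +8, but vowel o→q is +2. Vowels shift forward by 2 and consonants shift forward by 8.
On not: n(cons)+8=v, o(vowel)+2=q, t(cons)+8=b.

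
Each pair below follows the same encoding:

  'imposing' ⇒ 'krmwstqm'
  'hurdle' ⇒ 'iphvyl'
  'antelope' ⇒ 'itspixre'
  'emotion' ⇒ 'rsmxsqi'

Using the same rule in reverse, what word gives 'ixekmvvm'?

irrigate

The output letters match the input read backwards, each shifted +4: imposing reversed is gnisopmi. The word is reversed, then every letter is shifted forward by 4.
Decoding ixekmvvm: shift back: i−4=e, x−4=t, e−4=a, k−4=g, m−4=i, v−4=r, v−4=r, m−4=i → etagirri; then reverse → irrigate.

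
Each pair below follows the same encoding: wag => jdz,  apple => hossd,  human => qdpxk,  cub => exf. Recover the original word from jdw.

The output letters match the input read backwards, each shifted +3: wag reversed is gaw. The word is reversed, then every letter is shifted forward by 3.
Reversing it on jdw: shift back: j−3=g, d−3=a, w−3=t → gat; then reverse → tag.

tag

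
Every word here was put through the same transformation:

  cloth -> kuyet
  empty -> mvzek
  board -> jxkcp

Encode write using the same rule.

easeq

The shift increases by 1 at each position, starting from +8: 8, 9, 10, ….
Applying it to write: w+8=e, r+9=a, i+10=s, t+11=e, e+12=q.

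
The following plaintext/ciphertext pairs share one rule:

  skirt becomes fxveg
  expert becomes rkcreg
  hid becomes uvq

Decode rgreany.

It's a constant shift of +13 (ROT13).
Decoding rgreany: r−13=e, g−13=t, r−13=e, e−13=r, a−13=n, n−13=a, y−13=l.

eternal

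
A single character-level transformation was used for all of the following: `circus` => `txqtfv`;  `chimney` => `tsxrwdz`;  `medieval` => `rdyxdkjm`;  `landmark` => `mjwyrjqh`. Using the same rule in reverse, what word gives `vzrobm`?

symbol

c(2)→t(19) and i(8)→x(23) fit y≡5x+9 (mod 26); the inverse of 5 mod 26 is 21. Treating letters as 0–25, the rule is x ↦ 5x + 9 (mod 26).
Decoding vzrobm: v(21)→21·(21−9)≡18=s; z(25)→21·(25−9)≡24=y; r(17)→21·(17−9)≡12=m; o(14)→21·(14−9)≡1=b; b(1)→21·(1−9)≡14=o; m(12)→21·(12−9)≡11=l (all mod 26).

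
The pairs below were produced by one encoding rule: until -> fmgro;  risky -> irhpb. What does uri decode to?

Each pair mirrors across the alphabet (u↔f, n↔m, t↔g): positions sum to 25. Each letter is replaced by its mirror in the alphabet: a↔z, b↔y, c↔x, and so on (the Atbash cipher).
Undoing it on uri: u↔f, r↔i, i↔r.

fir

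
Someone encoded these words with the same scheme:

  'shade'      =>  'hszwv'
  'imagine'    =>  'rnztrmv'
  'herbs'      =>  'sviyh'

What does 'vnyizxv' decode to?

Each pair mirrors across the alphabet (s↔h, h↔s, a↔z): positions sum to 25. Each letter is replaced by its mirror in the alphabet: a↔z, b↔y, c↔x, and so on (the Atbash cipher).
Decoding vnyizxv: v↔e, n↔m, y↔b, i↔r, z↔a, x↔c, v↔e.

embrace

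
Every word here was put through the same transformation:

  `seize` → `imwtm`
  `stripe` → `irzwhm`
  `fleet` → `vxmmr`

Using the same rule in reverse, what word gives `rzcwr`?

trait

s(18)→i(8) and e(4)→m(12) fit y≡9x+2 (mod 26); the inverse of 9 mod 26 is 3. Treating letters as 0–25, the rule is x ↦ 9x + 2 (mod 26).
Undoing it on rzcwr: r(17)→3·(17−2)≡19=t; z(25)→3·(25−2)≡17=r; c(2)→3·(2−2)≡0=a; w(22)→3·(22−2)≡8=i; r(17)→3·(17−2)≡19=t (all mod 26).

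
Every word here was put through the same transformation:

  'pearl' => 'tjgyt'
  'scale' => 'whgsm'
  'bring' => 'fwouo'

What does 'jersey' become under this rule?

njxzmh

In pearl: p→t is +4, e→j is +5, a→g is +6, r→y is +7 — the shift increases by 1 each position. The shift increases by 1 at each position, starting from +4: 4, 5, 6, ….
Applying it to jersey: j+4=n, e+5=j, r+6=x, s+7=z, e+8=m, y+9=h.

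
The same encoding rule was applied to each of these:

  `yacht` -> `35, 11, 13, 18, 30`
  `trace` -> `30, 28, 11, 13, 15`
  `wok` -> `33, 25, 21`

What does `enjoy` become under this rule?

y is letter #25 and maps to 35: an offset of 10. Each letter is replaced by its alphabet position (a=1..z=26) + 10.
Applying it to enjoy: e=5→15, n=14→24, j=10→20, o=15→25, y=25→35.

15, 24, 20, 25, 35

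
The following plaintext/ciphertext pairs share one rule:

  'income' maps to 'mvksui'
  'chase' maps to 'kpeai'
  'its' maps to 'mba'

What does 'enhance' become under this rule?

ivpevki

The shift depends on letter class: consonant n→v is +8, but vowel i→m is +4. Vowels shift forward by 4 and consonants shift forward by 8.
For enhance: e(vowel)+4=i, n(cons)+8=v, h(cons)+8=p, a(vowel)+4=e, n(cons)+8=v, c(cons)+8=k, e(vowel)+4=i.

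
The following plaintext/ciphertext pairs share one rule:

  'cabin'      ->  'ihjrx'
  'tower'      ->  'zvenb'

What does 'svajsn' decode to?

In cabin: c→i is +6, a→h is +7, b→j is +8, i→r is +9 — the shift increases by 1 each position. Letter i (0-indexed) is shifted by i+6, so successive shifts are 6, 7, 8, ….
Undoing it on svajsn: s−6=m, v−7=o, a−8=s, j−9=a, s−10=i, n−11=c.

mosaic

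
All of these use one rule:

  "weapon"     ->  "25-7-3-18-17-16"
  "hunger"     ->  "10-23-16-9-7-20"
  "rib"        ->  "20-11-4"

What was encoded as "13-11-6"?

kid

w is letter #23 and maps to 25: an offset of 2. Each letter is replaced by its alphabet position (a=1..z=26) + 2.
Reversing it on 13-11-6: 13→(13−2)÷1=11=k, 11→(11−2)÷1=9=i, 6→(6−2)÷1=4=d.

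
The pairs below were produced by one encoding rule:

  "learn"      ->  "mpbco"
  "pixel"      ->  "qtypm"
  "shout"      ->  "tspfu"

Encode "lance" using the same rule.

Shifts by position in learn: pos 0: l→m (+1), pos 1: e→p (+11), pos 2: a→b (+1), pos 3: r→c (+11) — repeating every 2. It's a Vigenère-style cipher with numeric key [1,11]: position i shifts by key[i mod 2].
On lance: l+1=m, a+11=l, n+1=o, c+11=n, e+1=f.

mlonf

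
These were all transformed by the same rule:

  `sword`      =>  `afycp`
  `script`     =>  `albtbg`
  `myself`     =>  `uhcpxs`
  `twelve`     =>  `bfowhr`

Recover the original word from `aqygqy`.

In sword: s→a is +8, w→f is +9, o→y is +10, r→c is +11 — the shift increases by 1 each position. The shift increases by 1 at each position, starting from +8: 8, 9, 10, ….
Decoding aqygqy: a−8=s, q−9=h, y−10=o, g−11=v, q−12=e, y−13=l.

shovel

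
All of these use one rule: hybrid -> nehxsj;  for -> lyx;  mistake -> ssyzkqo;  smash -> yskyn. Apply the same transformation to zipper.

fsvvox

The shift depends on letter class: consonant h→n is +6, but vowel i→s is +10. Two shifts are in play — +10 for a/e/i/o/u, +6 for every other letter.
Applying it to zipper: z(cons)+6=f, i(vowel)+10=s, p(cons)+6=v, p(cons)+6=v, e(vowel)+10=o, r(cons)+6=x.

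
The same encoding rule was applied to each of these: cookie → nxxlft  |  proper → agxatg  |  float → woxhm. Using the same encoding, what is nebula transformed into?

utkpoh

c(2)→n(13) and o(14)→x(23) fit y≡3x+7 (mod 26); the inverse of 3 mod 26 is 9. This is an affine cipher: with a=0,…,z=25, each position x becomes (3x+7) mod 26.
For nebula: n(13)→3·13+7≡20=u; e(4)→3·4+7≡19=t; b(1)→3·1+7≡10=k; u(20)→3·20+7≡15=p; l(11)→3·11+7≡14=o; a(0)→3·0+7≡7=h (all mod 26).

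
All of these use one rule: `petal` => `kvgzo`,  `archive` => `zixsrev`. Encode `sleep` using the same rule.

hovvk

Each pair mirrors across the alphabet (p↔k, e↔v, t↔g): positions sum to 25. Each letter is replaced by its mirror in the alphabet: a↔z, b↔y, c↔x, and so on (the Atbash cipher).
On sleep: s↔h, l↔o, e↔v, e↔v, p↔k.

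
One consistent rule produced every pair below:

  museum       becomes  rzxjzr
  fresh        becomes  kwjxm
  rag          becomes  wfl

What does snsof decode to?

ninja

Each letter is shifted forward by 5 in the alphabet (a Caesar shift of +5).
Reversing it on snsof: s−5=n, n−5=i, s−5=n, o−5=j, f−5=a.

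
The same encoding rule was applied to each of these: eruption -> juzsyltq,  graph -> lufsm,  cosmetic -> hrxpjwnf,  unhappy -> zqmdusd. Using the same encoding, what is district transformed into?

ilxwwlhw

A repeating key of period 2 is used — shifts +5, +3 over and over.
For district: d+5=i, i+3=l, s+5=x, t+3=w, r+5=w, i+3=l, c+5=h, t+3=w.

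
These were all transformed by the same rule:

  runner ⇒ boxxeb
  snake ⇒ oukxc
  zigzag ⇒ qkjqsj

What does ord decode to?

The word is reversed, then every letter is shifted forward by 10.
Decoding ord: shift back: o−10=e, r−10=h, d−10=t → eht; then reverse → the.

the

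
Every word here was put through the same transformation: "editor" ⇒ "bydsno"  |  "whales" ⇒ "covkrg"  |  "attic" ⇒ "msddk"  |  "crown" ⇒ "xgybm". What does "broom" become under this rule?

wyybl

The output letters match the input read backwards, each shifted +10: editor reversed is rotide. Read the word backwards and shift each letter +10.
On broom: reverse → moorb; then shift: m+10=w, o+10=y, o+10=y, r+10=b, b+10=l.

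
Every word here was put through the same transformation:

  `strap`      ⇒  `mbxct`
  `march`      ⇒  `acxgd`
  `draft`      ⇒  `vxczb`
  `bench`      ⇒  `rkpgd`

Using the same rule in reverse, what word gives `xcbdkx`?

rather

s(18)→m(12) and t(19)→b(1) fit y≡15x+2 (mod 26); the inverse of 15 mod 26 is 7. This is an affine cipher: with a=0,…,z=25, each position x becomes (15x+2) mod 26.
Decoding xcbdkx: x(23)→7·(23−2)≡17=r; c(2)→7·(2−2)≡0=a; b(1)→7·(1−2)≡19=t; d(3)→7·(3−2)≡7=h; k(10)→7·(10−2)≡4=e; x(23)→7·(23−2)≡17=r (all mod 26).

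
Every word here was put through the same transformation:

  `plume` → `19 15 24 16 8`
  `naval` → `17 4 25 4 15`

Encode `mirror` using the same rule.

The number is (letter's place in the alphabet, a=1) + 3.
For mirror: m=13→16, i=9→12, r=18→21, r=18→21, o=15→18, r=18→21.

16 12 21 21 18 21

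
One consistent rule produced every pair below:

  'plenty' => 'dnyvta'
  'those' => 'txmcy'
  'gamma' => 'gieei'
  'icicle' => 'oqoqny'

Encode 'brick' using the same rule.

zloqw

Treating letters as 0–25, the rule is x ↦ 17x + 8 (mod 26).
For brick: b(1)→17·1+8≡25=z; r(17)→17·17+8≡11=l; i(8)→17·8+8≡14=o; c(2)→17·2+8≡16=q; k(10)→17·10+8≡22=w (all mod 26).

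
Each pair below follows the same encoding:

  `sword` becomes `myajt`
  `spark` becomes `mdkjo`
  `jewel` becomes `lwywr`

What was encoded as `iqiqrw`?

icicle

Each letter's alphabet position (a=0..z=25) is mapped through 3·x+10 mod 26 — an affine cipher.
Decoding iqiqrw: i(8)→9·(8−10)≡8=i; q(16)→9·(16−10)≡2=c; i(8)→9·(8−10)≡8=i; q(16)→9·(16−10)≡2=c; r(17)→9·(17−10)≡11=l; w(22)→9·(22−10)≡4=e (all mod 26).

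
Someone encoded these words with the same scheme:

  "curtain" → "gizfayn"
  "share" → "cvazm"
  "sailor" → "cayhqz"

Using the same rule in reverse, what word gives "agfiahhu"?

c(2)→g(6) and u(20)→i(8) fit y≡3x+0 (mod 26); the inverse of 3 mod 26 is 9. This is an affine cipher: with a=0,…,z=25, each position x becomes (3x+0) mod 26.
Reversing it on agfiahhu: a(0)→9·(0−0)≡0=a; g(6)→9·(6−0)≡2=c; f(5)→9·(5−0)≡19=t; i(8)→9·(8−0)≡20=u; a(0)→9·(0−0)≡0=a; h(7)→9·(7−0)≡11=l; h(7)→9·(7−0)≡11=l; u(20)→9·(20−0)≡24=y (all mod 26).

actually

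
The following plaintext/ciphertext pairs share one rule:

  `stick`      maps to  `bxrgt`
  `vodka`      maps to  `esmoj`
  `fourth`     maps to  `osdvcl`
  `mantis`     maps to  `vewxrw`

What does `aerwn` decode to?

raise

It's a Vigenère-style cipher with numeric key [9,4]: position i shifts by key[i mod 2].
Reversing it on aerwn: a−9=r, e−4=a, r−9=i, w−4=s, n−9=e.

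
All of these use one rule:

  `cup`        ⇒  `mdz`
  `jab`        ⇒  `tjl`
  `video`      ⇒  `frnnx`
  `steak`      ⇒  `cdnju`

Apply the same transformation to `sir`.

crb

The shift depends on letter class: consonant c→m is +10, but vowel u→d is +9. Two shifts are in play — +9 for a/e/i/o/u, +10 for every other letter.
Applying it to sir: s(cons)+10=c, i(vowel)+9=r, r(cons)+10=b.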